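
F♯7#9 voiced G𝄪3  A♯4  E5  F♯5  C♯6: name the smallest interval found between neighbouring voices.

Adjacent intervals: G𝄪3→A♯4 = minor ninth; A♯4→E5 = diminished fifth; E5→F♯5 = major second; F♯5→C♯6 = perfect fifth.
The smallest is E5 to F♯5, a major second (2 semitones).

major second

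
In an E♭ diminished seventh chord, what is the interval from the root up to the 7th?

diminished 7th

Spelling the chord: E♭-G♭-B𝄫-D𝄫.
The root is E♭ and the 7th is D𝄫.
7 letter names make it a seventh; at 9 semitones (a whole step narrower than major) the quality is diminished.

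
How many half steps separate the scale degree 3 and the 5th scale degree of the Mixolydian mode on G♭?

3

The scale is G♭ A♭ B♭ C♭ D♭ E♭ F♭.
B♭ up to D♭ is a minor third — 3 semitones.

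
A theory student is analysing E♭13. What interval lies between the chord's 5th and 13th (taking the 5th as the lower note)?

E♭13 is spelled E♭, G, B♭, D♭, F, C.
So we need the interval from B♭ up to C.
Counting 9 letters and 14 half steps from B♭ gives a major ninth.

major 9th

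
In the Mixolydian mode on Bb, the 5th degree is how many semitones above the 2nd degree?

5

The scale is Bb C D Eb F G Ab.
C up to F is a perfect fourth — 5 semitones.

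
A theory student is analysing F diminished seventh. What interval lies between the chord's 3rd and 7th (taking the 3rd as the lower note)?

Fdim7 (F diminished seventh): F, Ab, Cb, Ebb.
So we need the interval from Ab up to Ebb.
5 letter names make it a fifth; at 6 semitones (a half step narrower than perfect) the quality is diminished.

diminished fifth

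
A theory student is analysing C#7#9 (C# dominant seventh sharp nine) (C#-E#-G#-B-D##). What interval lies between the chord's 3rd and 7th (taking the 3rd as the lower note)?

diminished 5th

That puts E# below B.
5 letter names make it a fifth; at 6 semitones (a half step narrower than perfect) the quality is diminished.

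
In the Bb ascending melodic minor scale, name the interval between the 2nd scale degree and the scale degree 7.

The scale runs Bb C Db Eb F G A.
That puts C below A.
From C to A is 9 semitones, exactly the major sixth.

major sixth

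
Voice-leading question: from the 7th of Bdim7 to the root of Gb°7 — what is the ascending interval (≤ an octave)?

minor seventh

The 7th of Bdim7 is Ab; the root of Gb°7 is Gb.
Ab up to Gb is 10 semitones, a half step narrower than a major seventh, so the interval is minor.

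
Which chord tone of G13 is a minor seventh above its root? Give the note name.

F

G13: G, B, D, F, A, E.
The root is G. A minor seventh above G is F.
F is the chord's 7th.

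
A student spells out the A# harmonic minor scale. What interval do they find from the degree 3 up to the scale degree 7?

Spelling the A# harmonic minor scale: A# B# C# D# E# F# G##.
So we need the interval from C# up to G##.
5 letter names make it a fifth; at 8 semitones (a half step wider than perfect) the quality is augmented.

A5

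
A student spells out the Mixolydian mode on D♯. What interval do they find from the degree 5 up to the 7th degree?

m3

Spelling the Mixolydian mode on D♯: D♯ E♯ F𝄪 G♯ A♯ B♯ C♯.
That puts A♯ below C♯.
3 letter names make it a third; at 3 semitones (a half step narrower than major) the quality is minor.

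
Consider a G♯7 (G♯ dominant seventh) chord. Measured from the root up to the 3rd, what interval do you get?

The chord tones of G♯ dominant seventh are G♯ B♯ D♯ F♯.
Root = G♯; 3rd = B♯.
G♯ up to B♯ spans 3 letter names and 4 semitones — a major third.

major third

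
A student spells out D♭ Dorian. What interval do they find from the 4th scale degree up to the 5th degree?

major 2nd

Spelling D♭ Dorian: D♭ E♭ F♭ G♭ A♭ B♭ C♭.
That puts G♭ below A♭.
G♭ up to A♭ spans 2 letter names and 2 semitones — a major second.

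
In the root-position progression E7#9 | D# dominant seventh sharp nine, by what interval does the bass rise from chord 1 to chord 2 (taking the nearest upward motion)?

major seventh

The roots are E and D#.
E up to D# spans 7 letter names and 11 semitones — a major seventh.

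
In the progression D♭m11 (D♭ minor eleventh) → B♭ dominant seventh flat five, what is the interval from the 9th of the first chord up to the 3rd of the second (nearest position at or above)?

major seventh

D♭m11 (D♭ minor eleventh) has E♭ as its 9th, and B♭ dominant seventh flat five has D as its 3rd.
E♭ up to D spans 7 letter names and 11 semitones — a major seventh.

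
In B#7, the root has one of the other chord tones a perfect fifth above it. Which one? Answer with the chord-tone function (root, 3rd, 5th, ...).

5th

B#7 (B# dominant seventh): B#-D##-F##-A#.
The root is B#. A perfect fifth above B# is F##.
F## is the chord's 5th.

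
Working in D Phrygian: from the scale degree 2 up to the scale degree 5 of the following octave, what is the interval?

Spelling D Phrygian: D Eb F G A Bb C.
So we need the interval from Eb up to A.
Eb up to A is 18 semitones, a half step wider than a perfect eleventh, so the interval is augmented.

augmented 11th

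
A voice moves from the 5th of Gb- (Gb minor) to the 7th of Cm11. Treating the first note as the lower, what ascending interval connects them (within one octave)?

major sixth

The 5th of Gb- (Gb minor) is Db; the 7th of Cm11 is Bb.
Db up to Bb spans 6 letter names and 9 semitones — a major sixth.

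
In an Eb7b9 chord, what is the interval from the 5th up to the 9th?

Eb7b9 (Eb dominant seventh flat nine): Eb, G, Bb, Db, Fb.
5th = Bb; 9th = Fb.
5 letter names make it a fifth; at 6 semitones (a half step narrower than perfect) the quality is diminished.

d5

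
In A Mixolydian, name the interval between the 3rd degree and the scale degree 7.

diminished fifth

The scale runs A B C# D E F# G.
So we need the interval from C# up to G.
From C# to G: 6 semitones over a fifth = diminished.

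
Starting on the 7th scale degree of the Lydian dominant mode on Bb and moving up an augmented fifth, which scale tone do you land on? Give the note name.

E

The scale is Bb C D E F G Ab.
The 7th scale degree is Ab; an augmented fifth above that is E — scale degree 4.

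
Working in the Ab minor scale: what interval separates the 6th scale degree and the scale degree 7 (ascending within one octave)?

major second

The scale runs Ab Bb Cb Db Eb Fb Gb.
So we need the interval from Fb up to Gb.
Counting 2 letters and 2 half steps from Fb gives a major second.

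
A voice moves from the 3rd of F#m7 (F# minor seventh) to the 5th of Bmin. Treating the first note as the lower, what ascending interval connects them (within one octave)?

The 3rd of F#m7 (F# minor seventh) is A; the 5th of Bmin is F#.
A up to F# spans 6 letter names and 9 semitones — a major sixth.

major 6th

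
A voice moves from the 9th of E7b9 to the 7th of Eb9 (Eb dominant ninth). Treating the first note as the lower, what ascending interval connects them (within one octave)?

E7b9 has F as its 9th, and Eb9 (Eb dominant ninth) has Db as its 7th.
6 letter names make it a sixth; at 8 semitones (a half step narrower than major) the quality is minor.

minor sixth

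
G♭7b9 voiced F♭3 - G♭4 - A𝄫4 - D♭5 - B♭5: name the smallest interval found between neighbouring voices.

Adjacent intervals: F♭3→G♭4 = major ninth; G♭4→A𝄫4 = minor second; A𝄫4→D♭5 = augmented fourth; D♭5→B♭5 = major sixth.
The smallest is G♭4 to A𝄫4, a minor second (1 semitone).

minor second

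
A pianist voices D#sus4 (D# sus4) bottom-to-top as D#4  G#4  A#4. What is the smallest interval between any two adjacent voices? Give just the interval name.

major second

Adjacent intervals: D#4→G#4 = perfect fourth; G#4→A#4 = major second.
The smallest is G#4 to A#4, a major second (2 semitones).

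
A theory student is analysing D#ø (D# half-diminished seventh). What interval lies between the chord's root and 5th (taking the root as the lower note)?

The chord tones of D# half-diminished seventh are D#, F#, A, C#.
Root = D#; 5th = A.
D# up to A is 6 semitones, a half step narrower than a perfect fifth, so the interval is diminished.

d5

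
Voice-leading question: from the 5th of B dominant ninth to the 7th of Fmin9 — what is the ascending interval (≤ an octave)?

diminished 7th

The 5th of B dominant ninth is F#; the 7th of Fmin9 is Eb.
From F# to Eb: 9 semitones over a seventh = diminished.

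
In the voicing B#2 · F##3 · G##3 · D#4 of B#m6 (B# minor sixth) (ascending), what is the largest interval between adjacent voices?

Adjacent intervals: B#2→F##3 = perfect fifth; F##3→G##3 = major second; G##3→D#4 = diminished fifth.
The largest is B#2 to F##3, a perfect fifth (7 semitones).

P5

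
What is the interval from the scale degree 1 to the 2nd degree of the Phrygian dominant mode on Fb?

The scale runs Fb Gbb Ab Bbb Cb Dbb Ebb.
That puts Fb below Gbb.
From Fb to Gbb: 1 semitone over a second = minor.

minor 2nd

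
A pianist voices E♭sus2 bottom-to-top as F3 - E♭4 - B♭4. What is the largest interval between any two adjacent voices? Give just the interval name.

Adjacent intervals: F3→E♭4 = minor seventh; E♭4→B♭4 = perfect fifth.
The largest is F3 to E♭4, a minor seventh (10 semitones).

minor seventh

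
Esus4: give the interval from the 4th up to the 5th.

major second

Spelling the chord: E–A–B.
The 4th is A and the 5th is B.
From A to B is 2 semitones, exactly the major second.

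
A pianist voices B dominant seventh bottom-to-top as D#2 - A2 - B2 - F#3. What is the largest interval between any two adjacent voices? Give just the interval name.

perfect fifth

Adjacent intervals: D#2→A2 = diminished fifth; A2→B2 = major second; B2→F#3 = perfect fifth.
The largest is B2 to F#3, a perfect fifth (7 semitones).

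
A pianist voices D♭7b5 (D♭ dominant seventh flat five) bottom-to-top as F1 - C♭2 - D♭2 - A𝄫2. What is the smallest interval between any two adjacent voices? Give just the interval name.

Adjacent intervals: F1→C♭2 = diminished fifth; C♭2→D♭2 = major second; D♭2→A𝄫2 = diminished fifth.
The smallest is C♭2 to D♭2, a major second (2 semitones).

major second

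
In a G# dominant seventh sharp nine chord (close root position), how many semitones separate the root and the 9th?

15

The chord tones of G#7#9 are G# B# D# F# A##.
G# to A## is an augmented ninth: 15 semitones.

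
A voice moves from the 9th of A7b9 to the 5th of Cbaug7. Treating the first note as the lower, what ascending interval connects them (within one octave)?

major sixth

The 9th of A7b9 is Bb; the 5th of Cbaug7 is G.
Counting 6 letters and 9 half steps from Bb gives a major sixth.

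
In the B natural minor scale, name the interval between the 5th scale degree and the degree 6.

minor second

Spelling the B natural minor scale: B C# D E F# G A.
The 5th scale degree is F# and the 6th degree is G.
From F# to G: 1 semitone over a second = minor.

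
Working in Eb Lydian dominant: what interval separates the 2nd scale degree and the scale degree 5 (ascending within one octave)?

P4

Spelling Eb Lydian dominant: Eb F G A Bb C Db.
So we need the interval from F up to Bb.
From F to Bb is 5 semitones, exactly the perfect fourth.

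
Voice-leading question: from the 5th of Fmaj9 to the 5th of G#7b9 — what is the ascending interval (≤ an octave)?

augmented 2nd

The 5th of Fmaj9 is C; the 5th of G#7b9 is D#.
From C to D#: 3 semitones over a second = augmented.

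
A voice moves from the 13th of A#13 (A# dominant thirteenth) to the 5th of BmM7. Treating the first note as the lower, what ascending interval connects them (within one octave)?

A#13 (A# dominant thirteenth) has F## as its 13th, and BmM7 has F# as its 5th.
F## up to F# is 11 semitones, a half step narrower than a perfect octave, so the interval is diminished.

diminished 8th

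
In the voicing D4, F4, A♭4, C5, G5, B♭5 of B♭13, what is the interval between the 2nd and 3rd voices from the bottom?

Those voices are F4 and A♭4.
From F to A♭: 3 semitones over a third = minor.

minor 3rd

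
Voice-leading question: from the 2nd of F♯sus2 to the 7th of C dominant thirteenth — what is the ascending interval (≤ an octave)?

diminished third

The 2nd of F♯sus2 is G♯; the 7th of C dominant thirteenth is B♭.
From G♯ to B♭: 2 semitones over a third = diminished.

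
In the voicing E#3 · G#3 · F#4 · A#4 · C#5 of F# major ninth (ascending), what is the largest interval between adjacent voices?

Adjacent intervals: E#3→G#3 = minor third; G#3→F#4 = minor seventh; F#4→A#4 = major third; A#4→C#5 = minor third.
The largest is G#3 to F#4, a minor seventh (10 semitones).

minor seventh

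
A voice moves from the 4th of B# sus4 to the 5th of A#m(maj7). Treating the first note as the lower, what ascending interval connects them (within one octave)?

perfect unison

B# sus4 has E# as its 4th, and A#m(maj7) has E# as its 5th.
From E# to E# is 0 semitones, exactly the perfect unison.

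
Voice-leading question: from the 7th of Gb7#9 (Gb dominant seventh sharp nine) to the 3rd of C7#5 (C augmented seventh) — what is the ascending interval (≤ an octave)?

The 7th of Gb7#9 (Gb dominant seventh sharp nine) is Fb; the 3rd of C7#5 (C augmented seventh) is E.
7 letter names make it a seventh; at 12 semitones (a half step wider than major) the quality is augmented.

augmented seventh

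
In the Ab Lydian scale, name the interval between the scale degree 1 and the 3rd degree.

Spelling the Ab Lydian scale: Ab Bb C D Eb F G.
The scale degree 1 is Ab and the 3rd scale degree is C.
Ab up to C spans 3 letter names and 4 semitones — a major third.

major third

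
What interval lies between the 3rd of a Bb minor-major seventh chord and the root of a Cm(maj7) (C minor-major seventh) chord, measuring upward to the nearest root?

Bb minor-major seventh has Db as its 3rd, and Cm(maj7) (C minor-major seventh) has C as its root.
From Db to C is 11 semitones, exactly the major seventh.

major seventh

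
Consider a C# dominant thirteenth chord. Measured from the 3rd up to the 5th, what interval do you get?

Spelling the chord: C#-E#-G#-B-D#-A#.
The 3rd is E# and the 5th is G#.
3 letter names make it a third; at 3 semitones (a half step narrower than major) the quality is minor.

minor 3rd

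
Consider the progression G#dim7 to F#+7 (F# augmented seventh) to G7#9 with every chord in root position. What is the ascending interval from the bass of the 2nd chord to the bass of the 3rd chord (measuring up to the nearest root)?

The roots are F# and G.
F# up to G is 1 semitone, a half step narrower than a major second, so the interval is minor.

m2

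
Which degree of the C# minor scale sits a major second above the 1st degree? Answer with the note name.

The scale is C# D# E F# G# A B.
The 1st degree is C#; a major second above that is D# — scale degree 2.

D#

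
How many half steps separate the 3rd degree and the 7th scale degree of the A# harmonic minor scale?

8

The scale is A# B# C# D# E# F# G##.
C# up to G## is an augmented fifth — 8 semitones.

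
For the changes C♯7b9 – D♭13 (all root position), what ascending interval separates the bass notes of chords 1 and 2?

The roots are C♯ and D♭.
2 letter names make it a second; at 0 semitones (a whole step narrower than major) the quality is diminished.

d2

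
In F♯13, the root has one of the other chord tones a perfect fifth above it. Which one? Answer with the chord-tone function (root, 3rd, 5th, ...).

F♯13: F♯–A♯–C♯–E–G♯–D♯.
The root is F♯. A perfect fifth above F♯ is C♯.
C♯ is the chord's 5th.

5th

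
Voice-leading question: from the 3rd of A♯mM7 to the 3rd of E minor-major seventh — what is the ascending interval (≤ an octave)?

A♯mM7 has C♯ as its 3rd, and E minor-major seventh has G as its 3rd.
From C♯ to G: 6 semitones over a fifth = diminished.

diminished fifth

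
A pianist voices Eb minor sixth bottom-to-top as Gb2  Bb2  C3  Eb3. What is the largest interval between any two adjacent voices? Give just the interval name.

Adjacent intervals: Gb2→Bb2 = major third; Bb2→C3 = major second; C3→Eb3 = minor third.
The largest is Gb2 to Bb2, a major third (4 semitones).

major 3rd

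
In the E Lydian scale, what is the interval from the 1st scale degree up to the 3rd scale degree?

Spelling the E Lydian scale: E F♯ G♯ A♯ B C♯ D♯.
The 1st scale degree is E and the degree 3 is G♯.
Counting 3 letters and 4 half steps from E gives a major third.

major third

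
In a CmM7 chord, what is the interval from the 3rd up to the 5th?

major third

Spelling the chord: C E♭ G B.
The 3rd is E♭ and the 5th is G.
From E♭ to G is 4 semitones, exactly the major third.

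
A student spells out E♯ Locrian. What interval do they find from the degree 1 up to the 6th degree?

Spelling E♯ Locrian: E♯ F♯ G♯ A♯ B C♯ D♯.
The degree 1 is E♯ and the scale degree 6 is C♯.
6 letter names make it a sixth; at 8 semitones (a half step narrower than major) the quality is minor.

m6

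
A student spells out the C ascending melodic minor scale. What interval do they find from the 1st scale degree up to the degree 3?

minor third

Spelling the C ascending melodic minor scale: C D Eb F G A B.
The 1st scale degree is C and the 3rd degree is Eb.
3 letter names make it a third; at 3 semitones (a half step narrower than major) the quality is minor.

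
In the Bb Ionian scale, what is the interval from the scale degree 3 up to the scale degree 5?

minor 3rd

The scale runs Bb C D Eb F G A.
That puts D below F.
3 letter names make it a third; at 3 semitones (a half step narrower than major) the quality is minor.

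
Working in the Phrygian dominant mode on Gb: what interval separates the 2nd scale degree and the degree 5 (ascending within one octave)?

Gb phrygian dominant: Gb Abb Bb Cb Db Ebb Fb.
The 2nd scale degree is Abb and the 5th degree is Db.
From Abb to Db: 6 semitones over a fourth = augmented.

augmented fourth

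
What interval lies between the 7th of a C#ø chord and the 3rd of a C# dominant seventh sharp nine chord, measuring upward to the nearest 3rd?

C#ø has B as its 7th, and C# dominant seventh sharp nine has E# as its 3rd.
4 letter names make it a fourth; at 6 semitones (a half step wider than perfect) the quality is augmented.

augmented 4th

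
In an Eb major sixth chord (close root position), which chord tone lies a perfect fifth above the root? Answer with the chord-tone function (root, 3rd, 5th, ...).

Eb major sixth: Eb-G-Bb-C.
The root is Eb. A perfect fifth above Eb is Bb.
Bb is the chord's 5th.

5th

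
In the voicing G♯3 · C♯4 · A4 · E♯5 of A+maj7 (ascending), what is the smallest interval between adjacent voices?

Adjacent intervals: G♯3→C♯4 = perfect fourth; C♯4→A4 = minor sixth; A4→E♯5 = augmented fifth.
The smallest is G♯3 to C♯4, a perfect fourth (5 semitones).

perfect fourth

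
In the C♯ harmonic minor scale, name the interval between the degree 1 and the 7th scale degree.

M7

C♯ harmonic minor: C♯ D♯ E F♯ G♯ A B♯.
That puts C♯ below B♯.
C♯ up to B♯ spans 7 letter names and 11 semitones — a major seventh.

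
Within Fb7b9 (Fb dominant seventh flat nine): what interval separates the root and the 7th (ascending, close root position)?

The chord tones of Fb7b9 are Fb, Ab, Cb, Ebb, Gbb.
The root is Fb and the 7th is Ebb.
Fb up to Ebb is 10 semitones, a half step narrower than a major seventh, so the interval is minor.

minor 7th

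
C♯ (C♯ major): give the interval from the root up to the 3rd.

major 3rd

C♯maj (C♯ major): C♯ E♯ G♯.
So we need the interval from C♯ up to E♯.
C♯ up to E♯ spans 3 letter names and 4 semitones — a major third.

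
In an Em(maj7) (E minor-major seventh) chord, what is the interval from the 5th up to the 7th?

major third

E minor-major seventh: E–G–B–D#.
That puts B below D#.
Counting 3 letters and 4 half steps from B gives a major third.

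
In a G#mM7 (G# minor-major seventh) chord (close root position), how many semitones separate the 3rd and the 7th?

8

Spelling the chord: G#-B-D#-F##.
B to F## is an augmented fifth: 8 semitones.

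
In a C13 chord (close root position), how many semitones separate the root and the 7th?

C dominant thirteenth: C E G B♭ D A.
C to B♭ is a minor seventh: 10 semitones.

10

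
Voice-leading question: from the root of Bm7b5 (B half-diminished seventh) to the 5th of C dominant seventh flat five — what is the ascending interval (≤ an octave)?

d6

The root of Bm7b5 (B half-diminished seventh) is B; the 5th of C dominant seventh flat five is G♭.
6 letter names make it a sixth; at 7 semitones (a whole step narrower than major) the quality is diminished.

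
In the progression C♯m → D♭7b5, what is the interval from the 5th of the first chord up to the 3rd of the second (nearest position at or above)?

C♯m has G♯ as its 5th, and D♭7b5 has F as its 3rd.
G♯ up to F is 9 semitones, a whole step narrower than a major seventh, so the interval is diminished.

diminished 7th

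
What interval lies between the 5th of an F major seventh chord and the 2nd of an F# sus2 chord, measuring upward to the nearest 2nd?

F major seventh has C as its 5th, and F# sus2 has G# as its 2nd.
C up to G# is 8 semitones, a half step wider than a perfect fifth, so the interval is augmented.

A5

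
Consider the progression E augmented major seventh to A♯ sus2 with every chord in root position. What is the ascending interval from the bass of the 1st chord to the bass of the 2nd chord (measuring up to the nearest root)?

The roots are E and A♯.
4 letter names make it a fourth; at 6 semitones (a half step wider than perfect) the quality is augmented.

augmented fourth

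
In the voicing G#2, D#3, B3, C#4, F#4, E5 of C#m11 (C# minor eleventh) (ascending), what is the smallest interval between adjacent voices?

Adjacent intervals: G#2→D#3 = perfect fifth; D#3→B3 = minor sixth; B3→C#4 = major second; C#4→F#4 = perfect fourth; F#4→E5 = minor seventh.
The smallest is B3 to C#4, a major second (2 semitones).

M2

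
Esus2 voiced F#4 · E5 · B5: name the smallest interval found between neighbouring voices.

P5

Adjacent intervals: F#4→E5 = minor seventh; E5→B5 = perfect fifth.
The smallest is E5 to B5, a perfect fifth (7 semitones).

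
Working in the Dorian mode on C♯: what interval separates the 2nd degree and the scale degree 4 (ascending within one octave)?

minor third

Spelling the Dorian mode on C♯: C♯ D♯ E F♯ G♯ A♯ B.
That puts D♯ below F♯.
From D♯ to F♯: 3 semitones over a third = minor.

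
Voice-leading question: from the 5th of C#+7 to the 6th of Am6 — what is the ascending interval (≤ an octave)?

C#+7 has G## as its 5th, and Am6 has F# as its 6th.
From G## to F#: 9 semitones over a seventh = diminished.

d7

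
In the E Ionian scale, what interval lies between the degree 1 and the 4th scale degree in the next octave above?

Spelling the E Ionian scale: E F# G# A B C# D#.
The degree 1 is E and the scale degree 4 (up an octave) is A.
E up to A spans 11 letter names and 17 semitones — a perfect eleventh.

perfect eleventh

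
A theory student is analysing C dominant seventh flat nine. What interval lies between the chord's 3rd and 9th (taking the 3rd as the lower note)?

d7

C7b9 is spelled C–E–G–Bb–Db.
3rd = E; 9th = Db.
From E to Db: 9 semitones over a seventh = diminished.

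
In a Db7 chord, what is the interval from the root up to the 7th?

minor seventh

Db7: Db, F, Ab, Cb.
Root = Db; 7th = Cb.
7 letter names make it a seventh; at 10 semitones (a half step narrower than major) the quality is minor.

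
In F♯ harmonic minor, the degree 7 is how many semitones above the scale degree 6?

The scale is F♯ G♯ A B C♯ D E♯.
D up to E♯ is an augmented second — 3 semitones.

3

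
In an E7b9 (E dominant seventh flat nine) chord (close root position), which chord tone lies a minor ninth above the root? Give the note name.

E7b9 is spelled E–G#–B–D–F.
The root is E. A minor ninth above E is F.
F is the chord's 9th.

F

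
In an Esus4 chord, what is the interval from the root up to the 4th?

E sus4 is spelled E–A–B.
That puts E below A.
E up to A spans 4 letter names and 5 semitones — a perfect fourth.

perfect 4th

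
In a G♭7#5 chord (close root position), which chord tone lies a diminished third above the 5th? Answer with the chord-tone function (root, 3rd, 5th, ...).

G♭+7 is spelled G♭ B♭ D F♭.
The 5th is D. A diminished third above D is F♭.
F♭ is the chord's 7th.

7th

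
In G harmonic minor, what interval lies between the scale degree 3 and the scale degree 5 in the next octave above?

G harmonic minor: G A Bb C D Eb F#.
So we need the interval from Bb up to D.
Bb up to D spans 10 letter names and 16 semitones — a major tenth.

major tenth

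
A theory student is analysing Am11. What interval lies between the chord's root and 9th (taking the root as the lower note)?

A minor eleventh is spelled A, C, E, G, B, D.
The root is A and the 9th is B.
Counting 9 letters and 14 half steps from A gives a major ninth.

major ninth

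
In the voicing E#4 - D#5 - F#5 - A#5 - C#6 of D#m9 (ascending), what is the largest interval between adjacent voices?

minor 7th

Adjacent intervals: E#4→D#5 = minor seventh; D#5→F#5 = minor third; F#5→A#5 = major third; A#5→C#6 = minor third.
The largest is E#4 to D#5, a minor seventh (10 semitones).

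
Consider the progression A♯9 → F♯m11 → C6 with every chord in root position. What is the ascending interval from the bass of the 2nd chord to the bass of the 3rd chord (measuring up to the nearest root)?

d5

The roots are F♯ and C.
From F♯ to C: 6 semitones over a fifth = diminished.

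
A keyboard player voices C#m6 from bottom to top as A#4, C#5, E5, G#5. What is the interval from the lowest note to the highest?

The outer voices are A#4 and G#5.
A# up to G# is 10 semitones, a half step narrower than a major seventh, so the interval is minor.

minor seventh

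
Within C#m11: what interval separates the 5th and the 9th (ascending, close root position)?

C#m11: C#, E, G#, B, D#, F#.
The 5th is G# and the 9th is D#.
Counting 5 letters and 7 half steps from G# gives a perfect fifth.

perfect fifth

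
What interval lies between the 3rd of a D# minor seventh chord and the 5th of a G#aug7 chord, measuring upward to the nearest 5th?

augmented sixth

D# minor seventh has F# as its 3rd, and G#aug7 has D## as its 5th.
6 letter names make it a sixth; at 10 semitones (a half step wider than major) the quality is augmented.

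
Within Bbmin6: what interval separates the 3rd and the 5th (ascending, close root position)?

The chord tones of Bbm6 (Bb minor sixth) are Bb, Db, F, G.
So we need the interval from Db up to F.
From Db to F is 4 semitones, exactly the major third.

major third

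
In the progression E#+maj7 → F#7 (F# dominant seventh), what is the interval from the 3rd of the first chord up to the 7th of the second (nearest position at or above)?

diminished 6th

E#+maj7 has G## as its 3rd, and F#7 (F# dominant seventh) has E as its 7th.
G## up to E is 7 semitones, a whole step narrower than a major sixth, so the interval is diminished.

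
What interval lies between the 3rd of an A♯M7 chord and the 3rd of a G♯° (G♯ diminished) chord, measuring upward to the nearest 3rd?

diminished seventh

A♯M7 has C𝄪 as its 3rd, and G♯° (G♯ diminished) has B as its 3rd.
C𝄪 up to B is 9 semitones, a whole step narrower than a major seventh, so the interval is diminished.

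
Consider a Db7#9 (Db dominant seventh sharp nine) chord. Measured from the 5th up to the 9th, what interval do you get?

A5

The chord tones of Db7#9 (Db dominant seventh sharp nine) are Db-F-Ab-Cb-E.
The 5th is Ab and the 9th is E.
Ab up to E is 8 semitones, a half step wider than a perfect fifth, so the interval is augmented.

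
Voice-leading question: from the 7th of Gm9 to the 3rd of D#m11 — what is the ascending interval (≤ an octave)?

augmented unison

The 7th of Gm9 is F; the 3rd of D#m11 is F#.
From F to F#: 1 semitone over a unison = augmented.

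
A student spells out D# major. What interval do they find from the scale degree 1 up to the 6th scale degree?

major sixth

D# major: D# E# F## G# A# B# C##.
The scale degree 1 is D# and the 6th scale degree is B#.
From D# to B# is 9 semitones, exactly the major sixth.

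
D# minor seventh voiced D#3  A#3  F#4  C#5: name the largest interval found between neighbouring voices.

Adjacent intervals: D#3→A#3 = perfect fifth; A#3→F#4 = minor sixth; F#4→C#5 = perfect fifth.
The largest is A#3 to F#4, a minor sixth (8 semitones).

minor sixth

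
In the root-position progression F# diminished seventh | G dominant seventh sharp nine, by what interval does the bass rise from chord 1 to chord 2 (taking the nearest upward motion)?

minor second

The roots are F# and G.
From F# to G: 1 semitone over a second = minor.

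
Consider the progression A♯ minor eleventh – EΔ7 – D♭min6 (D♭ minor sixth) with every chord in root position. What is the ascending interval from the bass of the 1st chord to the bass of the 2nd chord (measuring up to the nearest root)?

diminished fifth

The roots are A♯ and E.
5 letter names make it a fifth; at 6 semitones (a half step narrower than perfect) the quality is diminished.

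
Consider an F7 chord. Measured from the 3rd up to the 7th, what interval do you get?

d5

Spelling the chord: F-A-C-Eb.
That puts A below Eb.
From A to Eb: 6 semitones over a fifth = diminished.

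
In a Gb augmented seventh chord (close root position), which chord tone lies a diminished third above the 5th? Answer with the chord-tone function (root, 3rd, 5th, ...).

The chord tones of Gb7#5 (Gb augmented seventh) are Gb, Bb, D, Fb.
The 5th is D. A diminished third above D is Fb.
Fb is the chord's 7th.

7th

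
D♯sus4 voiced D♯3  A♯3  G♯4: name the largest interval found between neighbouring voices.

minor seventh

Adjacent intervals: D♯3→A♯3 = perfect fifth; A♯3→G♯4 = minor seventh.
The largest is A♯3 to G♯4, a minor seventh (10 semitones).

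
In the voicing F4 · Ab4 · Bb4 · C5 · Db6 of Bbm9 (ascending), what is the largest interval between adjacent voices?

minor ninth

Adjacent intervals: F4→Ab4 = minor third; Ab4→Bb4 = major second; Bb4→C5 = major second; C5→Db6 = minor ninth.
The largest is C5 to Db6, a minor ninth (13 semitones).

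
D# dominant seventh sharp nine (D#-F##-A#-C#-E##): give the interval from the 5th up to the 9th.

A5

5th = A#; 9th = E##.
A# up to E## is 8 semitones, a half step wider than a perfect fifth, so the interval is augmented.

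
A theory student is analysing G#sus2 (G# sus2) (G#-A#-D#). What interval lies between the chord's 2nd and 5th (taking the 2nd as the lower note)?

2nd = A#; 5th = D#.
Counting 4 letters and 5 half steps from A# gives a perfect fourth.

perfect fourth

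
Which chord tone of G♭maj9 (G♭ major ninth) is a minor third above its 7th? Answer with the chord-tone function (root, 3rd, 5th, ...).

Spelling the chord: G♭, B♭, D♭, F, A♭.
The 7th is F. A minor third above F is A♭.
A♭ is the chord's 9th.

9th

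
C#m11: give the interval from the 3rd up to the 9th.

major 7th

C#m11: C#, E, G#, B, D#, F#.
So we need the interval from E up to D#.
E up to D# spans 7 letter names and 11 semitones — a major seventh.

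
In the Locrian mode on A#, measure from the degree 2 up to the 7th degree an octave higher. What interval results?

Spelling the Locrian mode on A#: A# B C# D# E F# G#.
That puts B below G#.
From B to G# is 21 semitones, exactly the major thirteenth.

major thirteenth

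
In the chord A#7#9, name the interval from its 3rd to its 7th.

d5

A#7#9 (A# dominant seventh sharp nine) is spelled A#–C##–E#–G#–B##.
That puts C## below G#.
5 letter names make it a fifth; at 6 semitones (a half step narrower than perfect) the quality is diminished.
That tritone between 3rd and 7th is what gives the dominant seventh its pull toward resolution.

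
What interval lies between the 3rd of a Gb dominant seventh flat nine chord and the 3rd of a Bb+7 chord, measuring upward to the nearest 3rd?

The 3rd of Gb dominant seventh flat nine is Bb; the 3rd of Bb+7 is D.
Bb up to D spans 3 letter names and 4 semitones — a major third.

M3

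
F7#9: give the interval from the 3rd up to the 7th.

Spelling the chord: F A C Eb G#.
The 3rd is A and the 7th is Eb.
From A to Eb: 6 semitones over a fifth = diminished.

diminished fifth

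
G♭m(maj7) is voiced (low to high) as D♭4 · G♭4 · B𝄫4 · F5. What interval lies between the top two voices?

augmented fifth

Those voices are B𝄫4 and F5.
5 letter names make it a fifth; at 8 semitones (a half step wider than perfect) the quality is augmented.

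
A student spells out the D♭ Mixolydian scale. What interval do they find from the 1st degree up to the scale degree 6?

D♭ mixolydian: D♭ E♭ F G♭ A♭ B♭ C♭.
1st degree = D♭; 6th scale degree = B♭.
D♭ up to B♭ spans 6 letter names and 9 semitones — a major sixth.

major sixth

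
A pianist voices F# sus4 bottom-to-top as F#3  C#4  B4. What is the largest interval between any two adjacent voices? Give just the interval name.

minor seventh

Adjacent intervals: F#3→C#4 = perfect fifth; C#4→B4 = minor seventh.
The largest is C#4 to B4, a minor seventh (10 semitones).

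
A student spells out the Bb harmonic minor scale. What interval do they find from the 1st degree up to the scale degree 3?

m3

Spelling the Bb harmonic minor scale: Bb C Db Eb F Gb A.
That puts Bb below Db.
3 letter names make it a third; at 3 semitones (a half step narrower than major) the quality is minor.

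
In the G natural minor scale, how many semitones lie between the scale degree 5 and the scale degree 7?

The scale is G A Bb C D Eb F.
D up to F is a minor third — 3 semitones.

3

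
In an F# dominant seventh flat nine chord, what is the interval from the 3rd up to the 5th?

minor third

F#7b9 (F# dominant seventh flat nine): F#, A#, C#, E, G.
So we need the interval from A# up to C#.
3 letter names make it a third; at 3 semitones (a half step narrower than major) the quality is minor.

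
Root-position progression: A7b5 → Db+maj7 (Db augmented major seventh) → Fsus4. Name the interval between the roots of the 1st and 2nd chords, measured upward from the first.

diminished fourth

The roots are A and Db.
From A to Db: 4 semitones over a fourth = diminished.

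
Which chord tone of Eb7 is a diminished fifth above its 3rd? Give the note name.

Eb7 is spelled Eb G Bb Db.
The 3rd is G. A diminished fifth above G is Db.
Db is the chord's 7th.

Db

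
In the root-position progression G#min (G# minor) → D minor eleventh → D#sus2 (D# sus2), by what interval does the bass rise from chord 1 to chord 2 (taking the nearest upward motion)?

The roots are G# and D.
From G# to D: 6 semitones over a fifth = diminished.

diminished 5th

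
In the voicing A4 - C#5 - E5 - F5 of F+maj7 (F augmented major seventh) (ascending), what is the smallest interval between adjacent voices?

minor 2nd

Adjacent intervals: A4→C#5 = major third; C#5→E5 = minor third; E5→F5 = minor second.
The smallest is E5 to F5, a minor second (1 semitone).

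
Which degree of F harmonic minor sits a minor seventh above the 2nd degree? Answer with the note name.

F

The scale is F G Ab Bb C Db E.
The 2nd degree is G; a minor seventh above that is F — scale degree 1.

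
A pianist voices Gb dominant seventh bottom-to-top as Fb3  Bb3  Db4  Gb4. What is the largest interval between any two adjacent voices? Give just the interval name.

augmented fourth

Adjacent intervals: Fb3→Bb3 = augmented fourth; Bb3→Db4 = minor third; Db4→Gb4 = perfect fourth.
The largest is Fb3 to Bb3, an augmented fourth (6 semitones).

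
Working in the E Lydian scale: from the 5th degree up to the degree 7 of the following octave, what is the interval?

Spelling the E Lydian scale: E F# G# A# B C# D#.
The 5th degree is B and the scale degree 7 (up an octave) is D#.
B up to D# spans 10 letter names and 16 semitones — a major tenth.

major tenth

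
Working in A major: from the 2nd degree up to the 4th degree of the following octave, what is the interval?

minor tenth

The scale runs A B C# D E F# G#.
The 2nd degree is B and the scale degree 4 (up an octave) is D.
10 letter names make it a tenth; at 15 semitones (a half step narrower than major) the quality is minor.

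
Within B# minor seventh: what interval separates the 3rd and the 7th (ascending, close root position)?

The chord tones of B#-7 (B# minor seventh) are B#-D#-F##-A#.
The 3rd is D# and the 7th is A#.
D# up to A# spans 5 letter names and 7 semitones — a perfect fifth.

P5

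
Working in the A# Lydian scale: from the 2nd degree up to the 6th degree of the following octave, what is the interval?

Spelling the A# Lydian scale: A# B# C## D## E# F## G##.
2nd degree = B#; degree 6 (up an octave) = F##.
B# up to F## spans 12 letter names and 19 semitones — a perfect twelfth.

perfect 12th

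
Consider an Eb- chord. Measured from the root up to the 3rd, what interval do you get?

The chord tones of Eb- (Eb minor) are Eb Gb Bb.
Root = Eb; 3rd = Gb.
From Eb to Gb: 3 semitones over a third = minor.

minor 3rd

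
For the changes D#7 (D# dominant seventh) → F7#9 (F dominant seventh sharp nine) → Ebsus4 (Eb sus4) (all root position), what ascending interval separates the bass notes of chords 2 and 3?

The roots are F and Eb.
7 letter names make it a seventh; at 10 semitones (a half step narrower than major) the quality is minor.

minor seventh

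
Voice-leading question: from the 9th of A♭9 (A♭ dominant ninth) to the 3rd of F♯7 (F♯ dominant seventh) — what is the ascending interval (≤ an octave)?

A♭9 (A♭ dominant ninth) has B♭ as its 9th, and F♯7 (F♯ dominant seventh) has A♯ as its 3rd.
B♭ up to A♯ is 12 semitones, a half step wider than a major seventh, so the interval is augmented.

augmented 7th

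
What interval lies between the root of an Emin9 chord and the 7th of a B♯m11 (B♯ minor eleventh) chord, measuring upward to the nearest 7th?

The root of Emin9 is E; the 7th of B♯m11 (B♯ minor eleventh) is A♯.
4 letter names make it a fourth; at 6 semitones (a half step wider than perfect) the quality is augmented.

augmented 4th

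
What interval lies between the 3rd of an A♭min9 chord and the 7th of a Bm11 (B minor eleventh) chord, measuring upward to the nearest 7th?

A6

A♭min9 has C♭ as its 3rd, and Bm11 (B minor eleventh) has A as its 7th.
From C♭ to A: 10 semitones over a sixth = augmented.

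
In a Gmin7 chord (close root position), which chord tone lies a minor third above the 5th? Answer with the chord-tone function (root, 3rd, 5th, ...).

G-7 (G minor seventh) is spelled G-Bb-D-F.
The 5th is D. A minor third above D is F.
F is the chord's 7th.

7th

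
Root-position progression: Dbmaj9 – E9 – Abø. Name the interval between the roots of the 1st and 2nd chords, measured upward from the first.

The roots are Db and E.
Db up to E is 3 semitones, a half step wider than a major second, so the interval is augmented.

augmented second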